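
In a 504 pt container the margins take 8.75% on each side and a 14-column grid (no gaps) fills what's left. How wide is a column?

Each margin = 8.75% of 504 = 44.1 pt; content = 504 − 2·44.1 = 415.8 pt.
415.8 / 14 = 29.7 pt per column.

29.7 pt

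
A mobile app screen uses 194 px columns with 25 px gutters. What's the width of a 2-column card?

413 px

Span of 2: 2·194 + 1·25 = 388 + 25 = 413 px.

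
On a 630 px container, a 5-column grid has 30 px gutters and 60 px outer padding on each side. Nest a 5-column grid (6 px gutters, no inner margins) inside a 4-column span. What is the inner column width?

Inside the margins: 630 − 120 = 510 px.
Subtracting 4 gutters of 30 leaves 390 for 5 columns, so c = 78 px.
4-column span = 4·78 + 3·30 = 402 px.
5d + 4·6 = 402 → 5d = 378 → d = 75.6 px.

75.6 px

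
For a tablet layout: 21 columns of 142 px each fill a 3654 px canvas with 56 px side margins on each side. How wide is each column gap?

Inside the margins: 3654 − 112 = 3542 px.
Columns use 2982 px, leaving 560 px across 20 column gaps = 28 px each.

28 px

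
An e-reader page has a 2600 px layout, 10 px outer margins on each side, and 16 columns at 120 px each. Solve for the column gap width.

Take off 20 px of margins, leaving 2580 px.
16 columns take 16·120 = 1920 px; remaining 660 splits into 15 column gaps.
g = 660 / 15 = 44 px.

44 px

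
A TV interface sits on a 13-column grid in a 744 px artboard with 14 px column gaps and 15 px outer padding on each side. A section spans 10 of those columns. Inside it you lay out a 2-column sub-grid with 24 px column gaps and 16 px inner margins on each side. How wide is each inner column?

Subtract both margins: 744 − 2·15 = 714 px.
Subtracting 12 column gaps of 14 leaves 546 for 13 columns, so c = 42 px.
10-column span = 10·42 + 9·14 = 546 px.
Inner content = 546 − 2·16 = 514 px.
Subtracting 1 column gap of 24 leaves 490 for 2 columns, so d = 245 px.

245 px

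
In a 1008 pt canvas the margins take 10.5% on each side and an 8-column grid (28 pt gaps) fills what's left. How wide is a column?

Margins: 10.5% × 1008 = 105.84 pt each, so content = 1008 − 211.68 = 796.32 pt.
Subtracting 7 gaps of 28 leaves 600.32 for 8 columns, so c = 75.04 pt.

75.04 pt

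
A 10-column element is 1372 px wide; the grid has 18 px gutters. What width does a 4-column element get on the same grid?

Subtracting 9 gutters of 18 leaves 1210 for 10 columns, so c = 121 px.
4-column span = 4·121 + 3·18 = 538 px.

538 px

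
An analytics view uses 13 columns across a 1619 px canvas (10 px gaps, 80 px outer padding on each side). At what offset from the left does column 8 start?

Inside the margins: 1619 − 160 = 1459 px.
13c + 12·10 = 1459 → 13c = 1339 → c = 103 px.
Each column+gutter stride is 113 px; 7 of them past the 80 px margin is 80 + 791 = 871 px.

871 px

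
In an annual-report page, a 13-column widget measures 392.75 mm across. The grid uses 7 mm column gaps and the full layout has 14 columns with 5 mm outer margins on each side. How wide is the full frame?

433.5 mm

392.75 − 12·7 = 308.75; ÷13 gives c = 23.75 mm.
Adding margins, columns and gutters: 10 + 332.5 + 91 = 433.5 mm.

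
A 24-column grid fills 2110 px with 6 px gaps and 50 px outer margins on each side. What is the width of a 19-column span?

Inside the margins: 2110 − 100 = 2010 px.
Subtracting 23 gaps of 6 leaves 1872 for 24 columns, so c = 78 px.
19 columns plus 18 gaps: 1482 + 108 = 1590 px.

1590 px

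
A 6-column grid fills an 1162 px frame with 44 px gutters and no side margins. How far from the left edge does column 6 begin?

6 columns + 5 gutters: 6c + 5·44 = 1162.
6c = 1162 − 220 = 942, so c = 157 px.
No margin, so column 6 starts at 5·(column + gutter) = 5·201 = 1005 px.

1005 px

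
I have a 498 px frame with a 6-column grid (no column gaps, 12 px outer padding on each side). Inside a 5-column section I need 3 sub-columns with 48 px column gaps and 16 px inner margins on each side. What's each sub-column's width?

89 px

Subtract both margins: 498 − 2·12 = 474 px.
6c = 474 → c = 79 px.
5-column span = 5·79 = 395 px.
Inner content = 395 − 2·16 = 363 px.
Subtracting 2 column gaps of 48 leaves 267 for 3 columns, so d = 89 px.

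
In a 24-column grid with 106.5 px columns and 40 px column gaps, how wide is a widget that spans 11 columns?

11 columns plus 10 column gaps: 1171.5 + 400 = 1571.5 px.

1571.5 px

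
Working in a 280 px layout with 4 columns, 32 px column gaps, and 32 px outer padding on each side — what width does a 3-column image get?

Content width = 280 − 2·32 = 216 px.
Subtracting 3 column gaps of 32 leaves 120 for 4 columns, so c = 30 px.
3 columns plus 2 column gaps: 90 + 64 = 154 px.

154 px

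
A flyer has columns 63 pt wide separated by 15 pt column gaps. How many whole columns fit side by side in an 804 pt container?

10 columns

10 columns: 10·63 + 9·15 = 765 pt ≤ 804.
11 columns: 843 pt > 804. So 10.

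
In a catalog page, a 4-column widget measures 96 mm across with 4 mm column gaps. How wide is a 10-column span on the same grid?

246 mm

96 − 3·4 = 84; ÷4 gives c = 21 mm.
Span of 10: 10·21 + 9·4 = 210 + 36 = 246 mm.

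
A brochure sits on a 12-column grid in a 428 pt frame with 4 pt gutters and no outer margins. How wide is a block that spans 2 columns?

68 pt

428 − 11·4 = 384; ÷12 gives c = 32 pt.
2 columns plus 1 gutter: 64 + 4 = 68 pt.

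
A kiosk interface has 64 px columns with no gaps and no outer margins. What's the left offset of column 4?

192 px

Before column 4: 3 columns + 3 gaps.
Offset = 3·(64 + 0) = 3·64 = 192 px.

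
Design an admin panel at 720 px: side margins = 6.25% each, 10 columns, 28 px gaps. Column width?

37.8 px

Margins: 6.25% × 720 = 45 px each, so content = 720 − 90 = 630 px.
10c + 9·28 = 630 → 10c = 378 → c = 37.8 px.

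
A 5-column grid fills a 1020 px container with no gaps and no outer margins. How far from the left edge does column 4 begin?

612 px

1020 / 5 = 204 px per column.
No margin, so column 4 starts at 3·(column + gutter) = 3·204 = 612 px.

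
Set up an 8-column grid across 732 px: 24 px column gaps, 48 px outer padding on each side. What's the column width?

Take off 96 px of margins, leaving 636 px.
Subtracting 7 column gaps of 24 leaves 468 for 8 columns, so c = 58.5 px.

58.5 px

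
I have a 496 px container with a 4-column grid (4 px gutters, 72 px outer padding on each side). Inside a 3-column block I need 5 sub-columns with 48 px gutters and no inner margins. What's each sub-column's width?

14.2 px

Subtract both margins: 496 − 2·72 = 352 px.
4 columns + 3 gutters: 4c + 3·4 = 352.
4c = 352 − 12 = 340, so c = 85 px.
3 columns plus 2 gutters: 255 + 8 = 263 px.
263 − 4·48 = 71; ÷5 gives d = 14.2 px.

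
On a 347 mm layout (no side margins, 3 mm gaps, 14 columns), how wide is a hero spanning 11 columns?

Subtracting 13 gaps of 3 leaves 308 for 14 columns, so c = 22 mm.
Span of 11: 11·22 + 10·3 = 242 + 30 = 272 mm.

272 mm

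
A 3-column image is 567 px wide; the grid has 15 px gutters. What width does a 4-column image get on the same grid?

761 px

3c + 2·15 = 567 → 3c = 537 → c = 179 px.
Span of 4: 4·179 + 3·15 = 716 + 45 = 761 px.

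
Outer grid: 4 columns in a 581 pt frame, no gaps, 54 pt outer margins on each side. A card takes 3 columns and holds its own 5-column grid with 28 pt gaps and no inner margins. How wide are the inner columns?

Take off 108 pt of margins, leaving 473 pt.
With no gaps, each column is 473/4 = 118.25 pt.
3-column span = 3·118.25 = 354.75 pt.
354.75 − 4·28 = 242.75; ÷5 gives d = 48.55 pt.

48.55 pt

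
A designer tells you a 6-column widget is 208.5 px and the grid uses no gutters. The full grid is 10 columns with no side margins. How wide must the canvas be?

347.5 px

208.5 / 6 = 34.75 px per column.
Summing: 347.5 = 347.5 px.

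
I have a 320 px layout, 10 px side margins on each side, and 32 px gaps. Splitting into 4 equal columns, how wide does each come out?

51 px

Content width = 320 − 2·10 = 300 px.
Subtracting 3 gaps of 32 leaves 204 for 4 columns, so c = 51 px.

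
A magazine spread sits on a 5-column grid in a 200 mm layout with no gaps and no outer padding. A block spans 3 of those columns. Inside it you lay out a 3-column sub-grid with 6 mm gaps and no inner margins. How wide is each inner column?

5c = 200 → c = 40 mm.
3-column span = 3·40 = 120 mm.
3d + 2·6 = 120 → 3d = 108 → d = 36 mm.

36 mm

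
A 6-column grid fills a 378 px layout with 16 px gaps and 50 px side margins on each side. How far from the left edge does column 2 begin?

99 px

Inside the margins: 378 − 100 = 278 px.
278 − 5·16 = 198; ÷6 gives c = 33 px.
Before column 2: the margin + 1 column + 1 gap.
Offset = 50 + 1·(33 + 16) = 50 + 49 = 99 px.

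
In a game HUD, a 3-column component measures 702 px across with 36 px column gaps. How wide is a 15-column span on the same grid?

3 columns + 2 column gaps: 3c + 2·36 = 702.
3c = 702 − 72 = 630, so c = 210 px.
15 columns plus 14 column gaps: 3150 + 504 = 3654 px.

3654 px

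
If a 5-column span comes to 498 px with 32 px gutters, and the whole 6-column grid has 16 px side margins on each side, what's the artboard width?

Subtracting 4 gutters of 32 leaves 370 for 5 columns, so c = 74 px.
Artboard = 2·16 + 6·74 + 5·32 = 32 + 444 + 160 = 636 px.

636 px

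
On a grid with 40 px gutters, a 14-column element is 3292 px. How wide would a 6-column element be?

1388 px

3292 − 13·40 = 2772; ÷14 gives c = 198 px.
Span of 6: 6·198 + 5·40 = 1188 + 200 = 1388 px.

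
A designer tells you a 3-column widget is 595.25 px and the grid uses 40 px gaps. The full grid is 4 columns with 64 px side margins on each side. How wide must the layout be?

935 px

595.25 − 2·40 = 515.25; ÷3 gives c = 171.75 px.
Layout = 2·64 + 4·171.75 + 3·40 = 128 + 687 + 120 = 935 px.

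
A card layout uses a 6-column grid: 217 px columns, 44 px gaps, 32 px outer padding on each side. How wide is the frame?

Frame = 2·32 + 6·217 + 5·44 = 64 + 1302 + 220 = 1586 px.

1586 px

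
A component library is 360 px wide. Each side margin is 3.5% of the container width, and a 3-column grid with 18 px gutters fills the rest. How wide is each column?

Margins: 3.5% × 360 = 12.6 px each, so content = 360 − 25.2 = 334.8 px.
3c + 2·18 = 334.8 → 3c = 298.8 → c = 99.6 px.

99.6 px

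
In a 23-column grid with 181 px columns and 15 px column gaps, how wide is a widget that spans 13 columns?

13-column span = 13·181 + 12·15 = 2533 px.

2533 px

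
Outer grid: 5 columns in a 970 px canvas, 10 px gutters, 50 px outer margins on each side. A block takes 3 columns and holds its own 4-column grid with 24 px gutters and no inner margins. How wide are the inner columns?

111.5 px

Take off 100 px of margins, leaving 870 px.
870 − 4·10 = 830; ÷5 gives c = 166 px.
3-column span = 3·166 + 2·10 = 518 px.
4 columns + 3 gutters: 4d + 3·24 = 518.
4d = 518 − 72 = 446, so d = 111.5 px.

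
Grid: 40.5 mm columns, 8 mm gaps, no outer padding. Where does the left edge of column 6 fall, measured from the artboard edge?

Each column+gutter stride is 48.5 mm; with no margin, 5 of them is 242.5 mm.

242.5 mm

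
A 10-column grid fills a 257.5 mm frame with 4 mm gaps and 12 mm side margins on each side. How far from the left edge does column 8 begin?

Take off 24 mm of margins, leaving 233.5 mm.
233.5 − 9·4 = 197.5; ÷10 gives c = 19.75 mm.
Before column 8: the margin + 7 columns + 7 gaps.
Offset = 12 + 7·(19.75 + 4) = 12 + 166.25 = 178.25 mm.

178.25 mm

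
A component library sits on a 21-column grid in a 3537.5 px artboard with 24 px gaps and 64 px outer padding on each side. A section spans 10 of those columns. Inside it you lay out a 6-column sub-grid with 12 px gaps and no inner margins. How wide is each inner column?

258.5 px

Take off 128 px of margins, leaving 3409.5 px.
3409.5 − 20·24 = 2929.5; ÷21 gives c = 139.5 px.
Span of 10: 10·139.5 + 9·24 = 1395 + 216 = 1611 px.
Subtracting 5 gaps of 12 leaves 1551 for 6 columns, so d = 258.5 px.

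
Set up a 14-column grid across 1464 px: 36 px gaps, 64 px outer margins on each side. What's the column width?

62 px

Subtract both margins: 1464 − 2·64 = 1336 px.
Subtracting 13 gaps of 36 leaves 868 for 14 columns, so c = 62 px.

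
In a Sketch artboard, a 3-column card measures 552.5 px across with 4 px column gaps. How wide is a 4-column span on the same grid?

738 px

Subtracting 2 column gaps of 4 leaves 544.5 for 3 columns, so c = 181.5 px.
4-column span = 4·181.5 + 3·4 = 738 px.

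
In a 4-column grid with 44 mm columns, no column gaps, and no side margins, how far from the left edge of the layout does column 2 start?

44 mm

Each column+gutter stride is 44 mm; with no margin, 1 of them is 44 mm.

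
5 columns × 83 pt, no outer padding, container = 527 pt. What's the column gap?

28 pt

5·83 + 4g = 527 → 4g = 112 → g = 28 pt.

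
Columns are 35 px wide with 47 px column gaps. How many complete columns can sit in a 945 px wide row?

k columns need k·35 + (k−1)·47 = k·82 − 47.
k·82 − 47 ≤ 945 → k ≤ 992 / 82 ≈ 12.10, so k = 12.

12 columns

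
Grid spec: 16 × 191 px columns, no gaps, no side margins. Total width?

3056 px

Summing: 3056 = 3056 px.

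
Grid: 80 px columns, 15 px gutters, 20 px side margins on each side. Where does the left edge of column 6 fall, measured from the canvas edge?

495 px

Each column+gutter stride is 95 px; 5 of them past the 20 px margin is 20 + 475 = 495 px.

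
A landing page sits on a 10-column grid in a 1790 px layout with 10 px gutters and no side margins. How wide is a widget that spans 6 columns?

1070 px

10c + 9·10 = 1790 → 10c = 1700 → c = 170 px.
6-column span = 6·170 + 5·10 = 1070 px.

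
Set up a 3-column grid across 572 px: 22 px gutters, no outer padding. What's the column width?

3 columns + 2 gutters: 3c + 2·22 = 572.
3c = 572 − 44 = 528, so c = 176 px.

176 px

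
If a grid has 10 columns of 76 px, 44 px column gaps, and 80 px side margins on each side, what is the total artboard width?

1316 px

Adding margins, columns and gutters: 160 + 760 + 396 = 1316 px.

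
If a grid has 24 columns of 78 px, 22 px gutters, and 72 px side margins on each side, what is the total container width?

2522 px

Total width: 2·72 + 24·78 + 23·22 = 2522 px.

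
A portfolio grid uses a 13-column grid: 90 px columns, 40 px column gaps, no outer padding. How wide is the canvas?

Summing: 1170 + 480 = 1650 px.

1650 px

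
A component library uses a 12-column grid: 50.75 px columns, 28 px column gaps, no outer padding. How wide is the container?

Container = 12·50.75 + 11·28 = 609 + 308 = 917 px.

917 px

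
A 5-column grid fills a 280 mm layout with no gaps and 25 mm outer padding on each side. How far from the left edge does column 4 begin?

163 mm

Content = 280 − 2·25 = 230 mm.
With no gaps, each column is 230/5 = 46 mm.
Each column+gutter stride is 46 mm; 3 of them past the 25 mm margin is 25 + 138 = 163 mm.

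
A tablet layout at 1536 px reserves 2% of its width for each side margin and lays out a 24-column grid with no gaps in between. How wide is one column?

Margins: 2% × 1536 = 30.72 px each, so content = 1536 − 61.44 = 1474.56 px.
24c = 1474.56 → c = 61.44 px.

61.44 px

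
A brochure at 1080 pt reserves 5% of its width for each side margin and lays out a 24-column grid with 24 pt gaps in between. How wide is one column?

Margins: 5% × 1080 = 54 pt each, so content = 1080 − 108 = 972 pt.
Subtracting 23 gaps of 24 leaves 420 for 24 columns, so c = 17.5 pt.

17.5 pt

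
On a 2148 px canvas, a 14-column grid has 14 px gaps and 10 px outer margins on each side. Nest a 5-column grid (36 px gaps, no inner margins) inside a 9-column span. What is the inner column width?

243.8 px

Subtract both margins: 2148 − 2·10 = 2128 px.
2128 − 13·14 = 1946; ÷14 gives c = 139 px.
9-column span = 9·139 + 8·14 = 1363 px.
5 columns + 4 gaps: 5d + 4·36 = 1363.
5d = 1363 − 144 = 1219, so d = 243.8 px.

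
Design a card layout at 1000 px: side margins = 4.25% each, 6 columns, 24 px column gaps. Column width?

Each margin = 4.25% of 1000 = 42.5 px; content = 1000 − 2·42.5 = 915 px.
Subtracting 5 column gaps of 24 leaves 795 for 6 columns, so c = 132.5 px.

132.5 px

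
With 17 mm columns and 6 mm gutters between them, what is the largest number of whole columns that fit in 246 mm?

10 columns

k columns need k·17 + (k−1)·6 = k·23 − 6.
k·23 − 6 ≤ 246 → k ≤ 252 / 23 ≈ 10.96, so k = 10.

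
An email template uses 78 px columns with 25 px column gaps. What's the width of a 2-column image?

2 columns plus 1 column gap: 156 + 25 = 181 px.

181 px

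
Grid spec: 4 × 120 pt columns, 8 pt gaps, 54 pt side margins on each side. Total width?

Total width: 2·54 + 4·120 + 3·8 = 612 pt.

612 pt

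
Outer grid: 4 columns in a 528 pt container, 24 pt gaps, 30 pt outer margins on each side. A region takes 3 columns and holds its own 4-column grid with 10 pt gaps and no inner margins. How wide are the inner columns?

Inside the margins: 528 − 60 = 468 pt.
468 − 3·24 = 396; ÷4 gives c = 99 pt.
3-column span = 3·99 + 2·24 = 345 pt.
4 columns + 3 gaps: 4d + 3·10 = 345.
4d = 345 − 30 = 315, so d = 78.75 pt.

78.75 pt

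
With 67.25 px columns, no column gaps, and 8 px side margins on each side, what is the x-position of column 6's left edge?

Each column+gutter stride is 67.25 px; 5 of them past the 8 px margin is 8 + 336.25 = 344.25 px.

344.25 px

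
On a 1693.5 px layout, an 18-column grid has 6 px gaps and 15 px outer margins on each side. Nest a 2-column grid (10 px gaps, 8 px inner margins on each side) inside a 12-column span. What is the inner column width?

Subtract both margins: 1693.5 − 2·15 = 1663.5 px.
18 columns + 17 gaps: 18c + 17·6 = 1663.5.
18c = 1663.5 − 102 = 1561.5, so c = 86.75 px.
12 columns plus 11 gaps: 1041 + 66 = 1107 px.
Inner content = 1107 − 2·8 = 1091 px.
1091 − 1·10 = 1081; ÷2 gives d = 540.5 px.

540.5 px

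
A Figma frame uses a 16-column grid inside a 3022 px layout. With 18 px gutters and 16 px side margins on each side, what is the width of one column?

170 px

Content width = 3022 − 2·16 = 2990 px.
16c + 15·18 = 2990 → 16c = 2720 → c = 170 px.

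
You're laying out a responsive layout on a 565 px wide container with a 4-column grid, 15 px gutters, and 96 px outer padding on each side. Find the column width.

82 px

Take off 192 px of margins, leaving 373 px.
373 − 3·15 = 328; ÷4 gives c = 82 px.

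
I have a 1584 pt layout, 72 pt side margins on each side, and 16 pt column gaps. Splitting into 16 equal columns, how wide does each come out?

75 pt

Content width = 1584 − 2·72 = 1440 pt.
16 columns + 15 column gaps: 16c + 15·16 = 1440.
16c = 1440 − 240 = 1200, so c = 75 pt.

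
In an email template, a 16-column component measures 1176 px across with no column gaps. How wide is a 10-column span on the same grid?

735 px

16c = 1176 → c = 73.5 px.
10-column span = 10·73.5 = 735 px.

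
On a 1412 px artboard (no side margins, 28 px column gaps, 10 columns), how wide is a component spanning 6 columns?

836 px

1412 − 9·28 = 1160; ÷10 gives c = 116 px.
6-column span = 6·116 + 5·28 = 836 px.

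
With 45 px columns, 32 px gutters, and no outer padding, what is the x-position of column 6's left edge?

Each column+gutter stride is 77 px; with no margin, 5 of them is 385 px.

385 px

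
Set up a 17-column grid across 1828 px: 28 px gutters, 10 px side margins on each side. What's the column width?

80 px

Subtract both margins: 1828 − 2·10 = 1808 px.
1808 − 16·28 = 1360; ÷17 gives c = 80 px.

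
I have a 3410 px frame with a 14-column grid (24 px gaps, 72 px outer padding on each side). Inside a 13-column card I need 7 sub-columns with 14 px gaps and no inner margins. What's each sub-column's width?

Inside the margins: 3410 − 144 = 3266 px.
14c + 13·24 = 3266 → 14c = 2954 → c = 211 px.
13 columns plus 12 gaps: 2743 + 288 = 3031 px.
7d + 6·14 = 3031 → 7d = 2947 → d = 421 px.

421 px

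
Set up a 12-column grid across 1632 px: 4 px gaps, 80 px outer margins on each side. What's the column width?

Take off 160 px of margins, leaving 1472 px.
1472 − 11·4 = 1428; ÷12 gives c = 119 px.

119 px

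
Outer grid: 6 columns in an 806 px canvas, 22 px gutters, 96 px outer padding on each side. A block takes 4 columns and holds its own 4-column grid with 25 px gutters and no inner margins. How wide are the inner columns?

81.75 px

Subtract both margins: 806 − 2·96 = 614 px.
6 columns + 5 gutters: 6c + 5·22 = 614.
6c = 614 − 110 = 504, so c = 84 px.
4-column span = 4·84 + 3·22 = 402 px.
402 − 3·25 = 327; ÷4 gives d = 81.75 px.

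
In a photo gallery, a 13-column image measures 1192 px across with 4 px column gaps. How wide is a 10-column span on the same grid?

916 px

Subtracting 12 column gaps of 4 leaves 1144 for 13 columns, so c = 88 px.
10-column span = 10·88 + 9·4 = 916 px.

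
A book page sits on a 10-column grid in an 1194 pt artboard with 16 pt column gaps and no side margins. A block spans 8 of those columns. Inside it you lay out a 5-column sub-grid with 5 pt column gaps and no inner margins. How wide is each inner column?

186.4 pt

10c + 9·16 = 1194 → 10c = 1050 → c = 105 pt.
8-column span = 8·105 + 7·16 = 952 pt.
952 − 4·5 = 932; ÷5 gives d = 186.4 pt.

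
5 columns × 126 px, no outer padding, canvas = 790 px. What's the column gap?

Columns use 630 px, leaving 160 px across 4 column gaps = 40 px each.

40 px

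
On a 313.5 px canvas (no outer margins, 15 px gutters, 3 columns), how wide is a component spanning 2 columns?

204 px

313.5 − 2·15 = 283.5; ÷3 gives c = 94.5 px.
2 columns plus 1 gutter: 189 + 15 = 204 px.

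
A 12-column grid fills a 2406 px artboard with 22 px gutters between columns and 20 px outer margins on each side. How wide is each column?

177 px

Content width = 2406 − 2·20 = 2366 px.
12c + 11·22 = 2366 → 12c = 2124 → c = 177 px.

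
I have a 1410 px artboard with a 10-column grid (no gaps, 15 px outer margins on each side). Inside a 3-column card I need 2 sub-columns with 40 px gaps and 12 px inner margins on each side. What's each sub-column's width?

Take off 30 px of margins, leaving 1380 px.
10c = 1380 → c = 138 px.
With no gaps, 3 columns span 3·138 = 414 px.
Inner content = 414 − 2·12 = 390 px.
Subtracting 1 gap of 40 leaves 350 for 2 columns, so d = 175 px.

175 px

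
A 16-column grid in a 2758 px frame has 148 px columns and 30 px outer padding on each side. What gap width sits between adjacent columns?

Content width = 2758 − 2·30 = 2698 px.
16 columns take 16·148 = 2368 px; remaining 330 splits into 15 gaps.
g = 330 / 15 = 22 px.

22 px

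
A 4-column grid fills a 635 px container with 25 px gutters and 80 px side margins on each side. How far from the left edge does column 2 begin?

Subtract both margins: 635 − 2·80 = 475 px.
475 − 3·25 = 400; ÷4 gives c = 100 px.
Column 2 starts at margin + 1·(column + gutter) = 80 + 1·125 = 205 px.

205 px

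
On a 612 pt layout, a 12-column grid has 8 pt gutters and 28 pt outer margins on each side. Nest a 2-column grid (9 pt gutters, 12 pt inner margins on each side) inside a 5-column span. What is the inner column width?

97 pt

Outer content = 612 − 2·28 = 556 pt.
Subtracting 11 gutters of 8 leaves 468 for 12 columns, so c = 39 pt.
5 columns plus 4 gutters: 195 + 32 = 227 pt.
Inner content = 227 − 2·12 = 203 pt.
2d + 1·9 = 203 → 2d = 194 → d = 97 pt.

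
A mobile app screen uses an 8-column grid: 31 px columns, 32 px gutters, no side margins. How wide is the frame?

Summing: 248 + 224 = 472 px.

472 px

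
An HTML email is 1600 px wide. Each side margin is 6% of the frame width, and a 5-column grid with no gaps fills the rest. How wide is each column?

Margins: 6% × 1600 = 96 px each, so content = 1600 − 192 = 1408 px.
With no gaps, each column is 1408/5 = 281.6 px.

281.6 px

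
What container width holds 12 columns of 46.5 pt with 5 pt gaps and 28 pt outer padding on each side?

Container = 2·28 + 12·46.5 + 11·5 = 56 + 558 + 55 = 669 pt.

669 pt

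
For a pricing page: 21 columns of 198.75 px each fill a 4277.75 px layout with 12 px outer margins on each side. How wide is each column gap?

Subtract both margins: 4277.75 − 2·12 = 4253.75 px.
Columns use 4173.75 px, leaving 80 px across 20 column gaps = 4 px each.

4 px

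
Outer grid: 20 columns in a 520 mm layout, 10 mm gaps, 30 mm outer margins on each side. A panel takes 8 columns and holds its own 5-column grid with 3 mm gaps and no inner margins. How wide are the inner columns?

Take off 60 mm of margins, leaving 460 mm.
Subtracting 19 gaps of 10 leaves 270 for 20 columns, so c = 13.5 mm.
Span of 8: 8·13.5 + 7·10 = 108 + 70 = 178 mm.
178 − 4·3 = 166; ÷5 gives d = 33.2 mm.

33.2 mm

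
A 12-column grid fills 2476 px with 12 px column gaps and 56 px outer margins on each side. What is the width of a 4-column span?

780 px

Inside the margins: 2476 − 112 = 2364 px.
12c + 11·12 = 2364 → 12c = 2232 → c = 186 px.
4 columns plus 3 column gaps: 744 + 36 = 780 px.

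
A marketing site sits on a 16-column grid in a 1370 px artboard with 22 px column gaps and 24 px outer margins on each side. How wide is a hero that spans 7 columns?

566 px

Content width = 1370 − 2·24 = 1322 px.
16c + 15·22 = 1322 → 16c = 992 → c = 62 px.
7-column span = 7·62 + 6·22 = 566 px.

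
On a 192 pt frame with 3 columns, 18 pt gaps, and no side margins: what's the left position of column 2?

70 pt

3c + 2·18 = 192 → 3c = 156 → c = 52 pt.
No margin, so column 2 starts at 1·(column + gutter) = 1·70 = 70 pt.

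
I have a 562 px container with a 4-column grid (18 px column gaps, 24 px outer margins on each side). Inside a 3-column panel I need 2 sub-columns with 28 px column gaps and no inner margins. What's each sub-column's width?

176.5 px

Subtract both margins: 562 − 2·24 = 514 px.
4 columns + 3 column gaps: 4c + 3·18 = 514.
4c = 514 − 54 = 460, so c = 115 px.
3 columns plus 2 column gaps: 345 + 36 = 381 px.
2d + 1·28 = 381 → 2d = 353 → d = 176.5 px.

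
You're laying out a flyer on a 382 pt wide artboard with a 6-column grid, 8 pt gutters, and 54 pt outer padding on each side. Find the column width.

Content width = 382 − 2·54 = 274 pt.
Subtracting 5 gutters of 8 leaves 234 for 6 columns, so c = 39 pt.

39 pt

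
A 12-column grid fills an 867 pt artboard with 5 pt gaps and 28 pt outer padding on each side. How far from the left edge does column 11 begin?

708 pt

Inside the margins: 867 − 56 = 811 pt.
Subtracting 11 gaps of 5 leaves 756 for 12 columns, so c = 63 pt.
Before column 11: the margin + 10 columns + 10 gaps.
Offset = 28 + 10·(63 + 5) = 28 + 680 = 708 pt.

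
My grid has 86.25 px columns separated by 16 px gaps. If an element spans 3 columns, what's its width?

290.75 px

3 columns plus 2 gaps: 258.75 + 32 = 290.75 px.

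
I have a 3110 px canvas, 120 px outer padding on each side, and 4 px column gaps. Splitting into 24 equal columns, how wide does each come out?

115.75 px

Take off 240 px of margins, leaving 2870 px.
24c + 23·4 = 2870 → 24c = 2778 → c = 115.75 px.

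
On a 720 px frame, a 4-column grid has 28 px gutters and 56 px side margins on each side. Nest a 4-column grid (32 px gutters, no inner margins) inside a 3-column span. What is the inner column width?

Inside the margins: 720 − 112 = 608 px.
Subtracting 3 gutters of 28 leaves 524 for 4 columns, so c = 131 px.
Span of 3: 3·131 + 2·28 = 393 + 56 = 449 px.
Subtracting 3 gutters of 32 leaves 353 for 4 columns, so d = 88.25 px.

88.25 px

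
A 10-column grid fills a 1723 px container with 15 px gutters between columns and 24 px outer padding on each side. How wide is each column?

154 px

Take off 48 px of margins, leaving 1675 px.
1675 − 9·15 = 1540; ÷10 gives c = 154 px.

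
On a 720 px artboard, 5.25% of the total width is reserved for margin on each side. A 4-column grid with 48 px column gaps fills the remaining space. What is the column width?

Each margin = 5.25% of 720 = 37.8 px; content = 720 − 2·37.8 = 644.4 px.
Subtracting 3 column gaps of 48 leaves 500.4 for 4 columns, so c = 125.1 px.

125.1 px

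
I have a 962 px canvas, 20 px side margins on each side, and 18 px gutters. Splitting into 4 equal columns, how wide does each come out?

Content width = 962 − 2·20 = 922 px.
4c + 3·18 = 922 → 4c = 868 → c = 217 px.

217 px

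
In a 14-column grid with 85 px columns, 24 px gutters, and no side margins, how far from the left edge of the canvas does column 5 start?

436 px

Before column 5: 4 columns + 4 gutters.
Offset = 4·(85 + 24) = 4·109 = 436 px.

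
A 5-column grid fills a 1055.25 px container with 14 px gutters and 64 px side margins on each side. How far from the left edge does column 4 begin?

Inside the margins: 1055.25 − 128 = 927.25 px.
5c + 4·14 = 927.25 → 5c = 871.25 → c = 174.25 px.
Each column+gutter stride is 188.25 px; 3 of them past the 64 px margin is 64 + 564.75 = 628.75 px.

628.75 px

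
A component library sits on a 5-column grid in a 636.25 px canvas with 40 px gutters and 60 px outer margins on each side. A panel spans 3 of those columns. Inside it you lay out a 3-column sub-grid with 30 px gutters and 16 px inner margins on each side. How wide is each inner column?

67.25 px

Inside the margins: 636.25 − 120 = 516.25 px.
5c + 4·40 = 516.25 → 5c = 356.25 → c = 71.25 px.
3 columns plus 2 gutters: 213.75 + 80 = 293.75 px.
Inner content = 293.75 − 2·16 = 261.75 px.
Subtracting 2 gutters of 30 leaves 201.75 for 3 columns, so d = 67.25 px.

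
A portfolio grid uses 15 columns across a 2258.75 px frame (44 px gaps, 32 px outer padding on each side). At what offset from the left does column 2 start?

Content = 2258.75 − 2·32 = 2194.75 px.
2194.75 − 14·44 = 1578.75; ÷15 gives c = 105.25 px.
Before column 2: the margin + 1 column + 1 gap.
Offset = 32 + 1·(105.25 + 44) = 32 + 149.25 = 181.25 px.

181.25 px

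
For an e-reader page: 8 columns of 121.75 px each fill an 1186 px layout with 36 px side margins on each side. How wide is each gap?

Take off 72 px of margins, leaving 1114 px.
8 columns take 8·121.75 = 974 px; remaining 140 splits into 7 gaps.
g = 140 / 7 = 20 px.

20 px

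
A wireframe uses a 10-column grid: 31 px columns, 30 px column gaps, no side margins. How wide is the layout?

580 px

Layout = 10·31 + 9·30 = 310 + 270 = 580 px.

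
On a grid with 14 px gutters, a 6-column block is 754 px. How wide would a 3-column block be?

Subtracting 5 gutters of 14 leaves 684 for 6 columns, so c = 114 px.
3 columns plus 2 gutters: 342 + 28 = 370 px.

370 px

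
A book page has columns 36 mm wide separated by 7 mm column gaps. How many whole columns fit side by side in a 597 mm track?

14 columns: 14·36 + 13·7 = 595 mm ≤ 597.
15 columns: 638 mm > 597. So 14.

14 columns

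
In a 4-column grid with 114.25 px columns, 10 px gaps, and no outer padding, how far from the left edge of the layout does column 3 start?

248.5 px

Each column+gutter stride is 124.25 px; with no margin, 2 of them is 248.5 px.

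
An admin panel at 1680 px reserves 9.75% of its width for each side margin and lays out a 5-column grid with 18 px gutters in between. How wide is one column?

256.08 px

1680 × (1 − 2·9.75%) = 1680 × 80.5% = 1352.4 px for the columns.
5 columns + 4 gutters: 5c + 4·18 = 1352.4.
5c = 1352.4 − 72 = 1280.4, so c = 256.08 px.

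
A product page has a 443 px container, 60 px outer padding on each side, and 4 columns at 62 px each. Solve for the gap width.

Inside the margins: 443 − 120 = 323 px.
4 columns take 4·62 = 248 px; remaining 75 splits into 3 gaps.
g = 75 / 3 = 25 px.

25 px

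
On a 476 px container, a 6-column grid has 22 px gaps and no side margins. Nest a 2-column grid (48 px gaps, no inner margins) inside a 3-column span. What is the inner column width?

89.5 px

6 columns + 5 gaps: 6c + 5·22 = 476.
6c = 476 − 110 = 366, so c = 61 px.
3 columns plus 2 gaps: 183 + 44 = 227 px.
2 columns + 1 gap: 2d + 1·48 = 227.
2d = 227 − 48 = 179, so d = 89.5 px.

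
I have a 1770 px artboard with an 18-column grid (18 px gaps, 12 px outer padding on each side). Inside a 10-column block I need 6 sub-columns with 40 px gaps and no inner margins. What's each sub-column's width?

Outer content = 1770 − 2·12 = 1746 px.
Subtracting 17 gaps of 18 leaves 1440 for 18 columns, so c = 80 px.
Span of 10: 10·80 + 9·18 = 800 + 162 = 962 px.
6 columns + 5 gaps: 6d + 5·40 = 962.
6d = 962 − 200 = 762, so d = 127 px.

127 px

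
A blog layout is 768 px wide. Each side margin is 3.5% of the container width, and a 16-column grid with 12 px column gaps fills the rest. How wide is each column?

Margins: 3.5% × 768 = 26.88 px each, so content = 768 − 53.76 = 714.24 px.
16c + 15·12 = 714.24 → 16c = 534.24 → c = 33.39 px.

33.39 px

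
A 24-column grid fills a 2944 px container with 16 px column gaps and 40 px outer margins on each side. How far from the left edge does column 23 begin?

Content = 2944 − 2·40 = 2864 px.
Subtracting 23 column gaps of 16 leaves 2496 for 24 columns, so c = 104 px.
Each column+gutter stride is 120 px; 22 of them past the 40 px margin is 40 + 2640 = 2680 px.

2680 px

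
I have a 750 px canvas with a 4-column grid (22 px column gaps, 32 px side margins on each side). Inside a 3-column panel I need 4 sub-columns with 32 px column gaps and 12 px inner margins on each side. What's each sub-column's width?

97.25 px

Outer content = 750 − 2·32 = 686 px.
Subtracting 3 column gaps of 22 leaves 620 for 4 columns, so c = 155 px.
Span of 3: 3·155 + 2·22 = 465 + 44 = 509 px.
Inner content = 509 − 2·12 = 485 px.
Subtracting 3 column gaps of 32 leaves 389 for 4 columns, so d = 97.25 px.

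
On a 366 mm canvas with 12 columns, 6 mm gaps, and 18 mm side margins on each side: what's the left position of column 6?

Take off 36 mm of margins, leaving 330 mm.
12c + 11·6 = 330 → 12c = 264 → c = 22 mm.
Column 6 starts at margin + 5·(column + gutter) = 18 + 5·28 = 158 mm.

158 mm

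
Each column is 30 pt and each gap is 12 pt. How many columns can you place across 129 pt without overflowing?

k columns need k·30 + (k−1)·12 = k·42 − 12.
k·42 − 12 ≤ 129 → k ≤ 141 / 42 ≈ 3.36, so k = 3.

3 columns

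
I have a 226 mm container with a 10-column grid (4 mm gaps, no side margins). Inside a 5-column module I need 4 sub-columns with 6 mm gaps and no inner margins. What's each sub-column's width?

23.25 mm

10 columns + 9 gaps: 10c + 9·4 = 226.
10c = 226 − 36 = 190, so c = 19 mm.
5 columns plus 4 gaps: 95 + 16 = 111 mm.
4d + 3·6 = 111 → 4d = 93 → d = 23.25 mm.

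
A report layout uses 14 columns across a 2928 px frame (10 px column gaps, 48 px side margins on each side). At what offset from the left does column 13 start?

2484 px

Content = 2928 − 2·48 = 2832 px.
Subtracting 13 column gaps of 10 leaves 2702 for 14 columns, so c = 193 px.
Column 13 starts at margin + 12·(column + gutter) = 48 + 12·203 = 2484 px.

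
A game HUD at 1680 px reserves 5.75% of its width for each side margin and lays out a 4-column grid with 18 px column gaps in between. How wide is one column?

358.2 px

Each margin = 5.75% of 1680 = 96.6 px; content = 1680 − 2·96.6 = 1486.8 px.
Subtracting 3 column gaps of 18 leaves 1432.8 for 4 columns, so c = 358.2 px.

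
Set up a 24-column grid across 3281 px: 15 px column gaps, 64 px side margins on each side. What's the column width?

117 px

Content width = 3281 − 2·64 = 3153 px.
Subtracting 23 column gaps of 15 leaves 2808 for 24 columns, so c = 117 px.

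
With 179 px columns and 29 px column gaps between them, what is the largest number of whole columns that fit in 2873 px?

13 columns

Each extra column adds 179 + 29 = 208 px.
(2873 + 29) / 208 = 13.95, so 13 columns fit.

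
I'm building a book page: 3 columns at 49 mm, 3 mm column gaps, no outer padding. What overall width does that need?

Total width: 3·49 + 2·3 = 153 mm.

153 mm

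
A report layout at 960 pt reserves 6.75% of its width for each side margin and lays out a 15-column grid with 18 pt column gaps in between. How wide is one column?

960 × (1 − 2·6.75%) = 960 × 86.5% = 830.4 pt for the columns.
830.4 − 14·18 = 578.4; ÷15 gives c = 38.56 pt.

38.56 pt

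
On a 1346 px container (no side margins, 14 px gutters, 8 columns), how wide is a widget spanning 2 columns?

326 px

Subtracting 7 gutters of 14 leaves 1248 for 8 columns, so c = 156 px.
2-column span = 2·156 + 1·14 = 326 px.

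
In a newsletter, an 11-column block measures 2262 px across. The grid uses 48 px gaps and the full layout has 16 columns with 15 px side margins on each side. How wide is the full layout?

3342 px

Subtracting 10 gaps of 48 leaves 1782 for 11 columns, so c = 162 px.
Adding margins, columns and gutters: 30 + 2592 + 720 = 3342 px.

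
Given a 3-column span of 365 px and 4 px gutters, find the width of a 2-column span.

242 px

3c + 2·4 = 365 → 3c = 357 → c = 119 px.
2-column span = 2·119 + 1·4 = 242 px.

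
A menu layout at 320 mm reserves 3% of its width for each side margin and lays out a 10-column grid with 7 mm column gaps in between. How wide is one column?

23.78 mm

Margins: 3% × 320 = 9.6 mm each, so content = 320 − 19.2 = 300.8 mm.
300.8 − 9·7 = 237.8; ÷10 gives c = 23.78 mm.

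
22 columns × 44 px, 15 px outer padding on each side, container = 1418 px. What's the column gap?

Take off 30 px of margins, leaving 1388 px.
22·44 + 21g = 1388 → 21g = 420 → g = 20 px.

20 px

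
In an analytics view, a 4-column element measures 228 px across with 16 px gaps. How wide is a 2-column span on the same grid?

106 px

4 columns + 3 gaps: 4c + 3·16 = 228.
4c = 228 − 48 = 180, so c = 45 px.
2-column span = 2·45 + 1·16 = 106 px.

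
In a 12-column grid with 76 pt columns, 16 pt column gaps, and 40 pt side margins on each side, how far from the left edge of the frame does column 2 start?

Each column+gutter stride is 92 pt; 1 of them past the 40 pt margin is 40 + 92 = 132 pt.

132 pt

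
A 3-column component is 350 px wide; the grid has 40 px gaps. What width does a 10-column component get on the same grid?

1260 px

3 columns + 2 gaps: 3c + 2·40 = 350.
3c = 350 − 80 = 270, so c = 90 px.
10-column span = 10·90 + 9·40 = 1260 px.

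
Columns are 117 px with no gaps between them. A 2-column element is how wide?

234 px

With no gaps, 2 columns span 2·117 = 234 px.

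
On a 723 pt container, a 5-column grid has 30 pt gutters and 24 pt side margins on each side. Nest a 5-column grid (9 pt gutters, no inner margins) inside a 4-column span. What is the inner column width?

99.6 pt

Take off 48 pt of margins, leaving 675 pt.
5 columns + 4 gutters: 5c + 4·30 = 675.
5c = 675 − 120 = 555, so c = 111 pt.
4 columns plus 3 gutters: 444 + 90 = 534 pt.
534 − 4·9 = 498; ÷5 gives d = 99.6 pt.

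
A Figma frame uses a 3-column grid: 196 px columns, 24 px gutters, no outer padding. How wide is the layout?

Layout = 3·196 + 2·24 = 588 + 48 = 636 px.

636 px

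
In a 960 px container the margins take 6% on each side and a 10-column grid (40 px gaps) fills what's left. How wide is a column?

48.48 px

Each margin = 6% of 960 = 57.6 px; content = 960 − 2·57.6 = 844.8 px.
Subtracting 9 gaps of 40 leaves 484.8 for 10 columns, so c = 48.48 px.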